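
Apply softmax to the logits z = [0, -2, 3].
p = [0.0471, 0.0064, 0.9465]

exp(z) = [1, 0.1353, 20.09]
Sum = 21.22
p = [0.0471, 0.0064, 0.9465]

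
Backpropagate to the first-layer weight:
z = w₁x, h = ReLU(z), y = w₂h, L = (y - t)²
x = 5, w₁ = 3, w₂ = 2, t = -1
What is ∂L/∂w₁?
∂L/∂w₁ = 620

Forward pass:
z = w₁x = 3×5 = 15
h = ReLU(15) = 15
y = w₂h = 2×15 = 30

Backward pass:
∂L/∂y = 2(y - t) = 2(30 - -1) = 62
∂y/∂h = w₂ = 2
∂h/∂z = 1 (ReLU derivative)
∂z/∂w₁ = x = 5

∂L/∂w₁ = 62 × 2 × 1 × 5 = 620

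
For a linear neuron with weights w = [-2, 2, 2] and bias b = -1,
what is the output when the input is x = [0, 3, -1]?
y = 3

y = (-2)(0) + (2)(3) + (2)(-1) + -1 = 3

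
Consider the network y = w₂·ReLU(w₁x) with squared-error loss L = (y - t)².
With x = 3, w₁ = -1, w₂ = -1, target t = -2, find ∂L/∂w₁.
∂L/∂w₁ = 0

Forward pass:
z = w₁x = -1×3 = -3
h = ReLU(-3) = 0
y = w₂h = -1×0 = 0

Backward pass:
∂L/∂y = 2(y - t) = 2(0 - -2) = 4
∂y/∂h = w₂ = -1
∂h/∂z = 0 (ReLU derivative)
∂z/∂w₁ = x = 3

∂L/∂w₁ = 4 × -1 × 0 × 3 = 0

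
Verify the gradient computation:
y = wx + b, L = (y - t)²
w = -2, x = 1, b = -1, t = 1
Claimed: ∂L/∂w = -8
Correct

y = (-2)(1) + -1 = -3
∂L/∂y = 2(y - t) = 2(-3 - 1) = -8
∂y/∂w = x = 1
∂L/∂w = -8 × 1 = -8

Claimed value: -8
Correct: The correct gradient is -8.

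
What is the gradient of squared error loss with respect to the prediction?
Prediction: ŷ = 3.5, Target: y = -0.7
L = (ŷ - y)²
∂L/∂ŷ = 8.4

∂L/∂ŷ = 2(ŷ - y) = 2(3.5 - -0.7) = 2(4.2) = 8.4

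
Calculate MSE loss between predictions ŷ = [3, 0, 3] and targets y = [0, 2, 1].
MSE = 5.667

MSE = (1/3)((3-0)² + (0-2)² + (3-1)²) = (1/3)(9 + 4 + 4) = 5.667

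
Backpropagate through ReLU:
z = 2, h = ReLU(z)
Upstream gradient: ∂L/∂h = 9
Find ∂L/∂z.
∂L/∂z = 9

h = ReLU(2) = 2
Since z > 0: ∂h/∂z = 1
∂L/∂z = ∂L/∂h · ∂h/∂z = 9 × 1 = 9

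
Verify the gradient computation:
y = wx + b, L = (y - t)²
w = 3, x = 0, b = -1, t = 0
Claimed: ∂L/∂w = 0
Correct

y = (3)(0) + -1 = -1
∂L/∂y = 2(y - t) = 2(-1 - 0) = -2
∂y/∂w = x = 0
∂L/∂w = -2 × 0 = 0

Claimed value: 0
Correct: The correct gradient is 0.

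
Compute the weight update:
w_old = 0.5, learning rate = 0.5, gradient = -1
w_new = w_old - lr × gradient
w_new = 1

w_new = w - η·∂L/∂w = 0.5 - 0.5×(-1) = 0.5 - (-0.5) = 1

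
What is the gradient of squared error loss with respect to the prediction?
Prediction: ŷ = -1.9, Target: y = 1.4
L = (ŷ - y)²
∂L/∂ŷ = -6.6

∂L/∂ŷ = 2(ŷ - y) = 2(-1.9 - 1.4) = 2(-3.3) = -6.6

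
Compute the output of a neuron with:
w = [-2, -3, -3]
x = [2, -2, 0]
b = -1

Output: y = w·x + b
y = 1

y = (-2)(2) + (-3)(-2) + (-3)(0) + -1 = 1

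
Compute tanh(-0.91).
-0.7211

tanh(-0.91) = (e^(-0.91) - e^(0.91))/(e^(-0.91) + e^(0.91)) = -0.7211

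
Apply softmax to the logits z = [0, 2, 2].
p = [0.0634, 0.4683, 0.4683]

exp(z) = [1, 7.389, 7.389]
Sum = 15.78
p = [0.0634, 0.4683, 0.4683]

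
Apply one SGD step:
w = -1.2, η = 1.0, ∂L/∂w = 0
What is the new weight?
w_new = -1.2

w_new = w - η·∂L/∂w = -1.2 - 1.0×(0) = -1.2 - (0) = -1.2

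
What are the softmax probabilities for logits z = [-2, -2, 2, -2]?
p = [0.0174, 0.0174, 0.9479, 0.0174]

exp(z) = [0.1353, 0.1353, 7.389, 0.1353]
Sum = 7.795
p = [0.0174, 0.0174, 0.9479, 0.0174]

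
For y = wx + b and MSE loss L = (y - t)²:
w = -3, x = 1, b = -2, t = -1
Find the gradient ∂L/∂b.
∂L/∂b = -8

y = wx + b = (-3)(1) + -2 = -5
∂L/∂y = 2(y - t) = 2(-5 - -1) = -8
∂y/∂b = 1
∂L/∂b = ∂L/∂y · ∂y/∂b = -8 × 1 = -8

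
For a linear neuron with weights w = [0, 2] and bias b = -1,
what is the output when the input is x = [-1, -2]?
y = -5

y = (0)(-1) + (2)(-2) + -1 = -5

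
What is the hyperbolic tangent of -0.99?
-0.7574

tanh(-0.99) = (e^(-0.99) - e^(0.99))/(e^(-0.99) + e^(0.99)) = -0.7574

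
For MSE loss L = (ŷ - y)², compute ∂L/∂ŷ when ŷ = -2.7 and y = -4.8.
∂L/∂ŷ = 4.2

∂L/∂ŷ = 2(ŷ - y) = 2(-2.7 - -4.8) = 2(2.1) = 4.2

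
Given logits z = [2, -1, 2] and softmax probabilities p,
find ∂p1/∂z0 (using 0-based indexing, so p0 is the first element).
∂p1/∂z0 = -0.01185

p = softmax(z) = [0.4879, 0.02429, 0.4879]
p1 = 0.02429, p0 = 0.4879

∂p1/∂z0 = -p1 × p0 = -0.02429 × 0.4879 = -0.01185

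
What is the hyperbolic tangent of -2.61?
-0.9892

tanh(-2.61) = (e^(-2.61) - e^(2.61))/(e^(-2.61) + e^(2.61)) = -0.9892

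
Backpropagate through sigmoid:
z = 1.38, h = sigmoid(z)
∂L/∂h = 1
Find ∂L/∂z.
∂L/∂z = 0.1606

σ(1.38) = 0.799
σ'(1.38) = σ(1.38)(1 - σ(1.38)) = 0.799 × 0.201 = 0.1606
∂L/∂z = ∂L/∂h · σ'(z) = 1 × 0.1606 = 0.1606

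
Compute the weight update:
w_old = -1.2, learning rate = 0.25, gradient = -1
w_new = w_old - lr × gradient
w_new = -0.95

w_new = w - η·∂L/∂w = -1.2 - 0.25×(-1) = -1.2 - (-0.25) = -0.95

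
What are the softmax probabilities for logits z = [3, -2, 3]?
p = [0.4983, 0.0034, 0.4983]

exp(z) = [20.09, 0.1353, 20.09]
Sum = 40.31
p = [0.4983, 0.0034, 0.4983]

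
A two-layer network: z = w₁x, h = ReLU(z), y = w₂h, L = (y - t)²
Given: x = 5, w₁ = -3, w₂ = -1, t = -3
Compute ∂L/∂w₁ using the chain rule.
∂L/∂w₁ = 0

Forward pass:
z = w₁x = -3×5 = -15
h = ReLU(-15) = 0
y = w₂h = -1×0 = 0

Backward pass:
∂L/∂y = 2(y - t) = 2(0 - -3) = 6
∂y/∂h = w₂ = -1
∂h/∂z = 0 (ReLU derivative)
∂z/∂w₁ = x = 5

∂L/∂w₁ = 6 × -1 × 0 × 5 = 0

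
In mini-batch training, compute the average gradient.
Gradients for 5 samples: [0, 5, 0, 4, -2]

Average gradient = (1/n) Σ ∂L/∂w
Average gradient = 1.4

Average = (1/5)(0 + 5 + 0 + 4 + -2) = 7/5 = 1.4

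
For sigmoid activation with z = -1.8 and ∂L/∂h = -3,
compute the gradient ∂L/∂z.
∂L/∂z = -0.3652

σ(-1.8) = 0.1419
σ'(-1.8) = σ(-1.8)(1 - σ(-1.8)) = 0.1419 × 0.8581 = 0.1217
∂L/∂z = ∂L/∂h · σ'(z) = -3 × 0.1217 = -0.3652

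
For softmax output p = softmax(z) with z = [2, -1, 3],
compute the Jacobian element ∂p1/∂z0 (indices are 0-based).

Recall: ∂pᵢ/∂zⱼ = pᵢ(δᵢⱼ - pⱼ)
∂p1/∂z0 = -0.003507

p = softmax(z) = [0.2654, 0.01321, 0.7214]
p1 = 0.01321, p0 = 0.2654

∂p1/∂z0 = -p1 × p0 = -0.01321 × 0.2654 = -0.003507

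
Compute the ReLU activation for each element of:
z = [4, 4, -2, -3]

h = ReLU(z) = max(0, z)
h = [4, 4, 0, 0]

ReLU applied element-wise: max(0,4)=4, max(0,4)=4, max(0,-2)=0, max(0,-3)=0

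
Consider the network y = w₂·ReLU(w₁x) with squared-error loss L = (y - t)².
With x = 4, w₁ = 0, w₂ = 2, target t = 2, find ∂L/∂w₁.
∂L/∂w₁ = 0

Forward pass:
z = w₁x = 0×4 = 0
h = ReLU(0) = 0
y = w₂h = 2×0 = 0

Backward pass:
∂L/∂y = 2(y - t) = 2(0 - 2) = -4
∂y/∂h = w₂ = 2
∂h/∂z = 0 (ReLU derivative)
∂z/∂w₁ = x = 4

∂L/∂w₁ = -4 × 2 × 0 × 4 = 0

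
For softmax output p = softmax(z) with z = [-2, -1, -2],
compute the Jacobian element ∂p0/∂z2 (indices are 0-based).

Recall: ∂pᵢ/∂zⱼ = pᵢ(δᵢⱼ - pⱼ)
∂p0/∂z2 = -0.04492

p = softmax(z) = [0.2119, 0.5761, 0.2119]
p0 = 0.2119, p2 = 0.2119

∂p0/∂z2 = -p0 × p2 = -0.2119 × 0.2119 = -0.04492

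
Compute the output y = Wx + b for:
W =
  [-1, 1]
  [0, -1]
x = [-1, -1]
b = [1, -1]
y = [1, 0]

Wx = [-1×-1 + 1×-1, 0×-1 + -1×-1]
   = [0, 1]
y = Wx + b = [0 + 1, 1 + -1] = [1, 0]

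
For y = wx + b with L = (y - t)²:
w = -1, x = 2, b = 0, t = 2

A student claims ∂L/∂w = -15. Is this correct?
Incorrect

y = (-1)(2) + 0 = -2
∂L/∂y = 2(y - t) = 2(-2 - 2) = -8
∂y/∂w = x = 2
∂L/∂w = -8 × 2 = -16

Claimed value: -15
Incorrect: The correct gradient is -16.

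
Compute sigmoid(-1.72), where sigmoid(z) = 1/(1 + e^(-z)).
0.1519

sigmoid(-1.72) = 1/(1 + e^(1.72)) = 1/(1 + 5.585) = 0.1519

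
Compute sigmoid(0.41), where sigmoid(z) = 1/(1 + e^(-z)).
0.6011

sigmoid(0.41) = 1/(1 + e^(-0.41)) = 1/(1 + 0.6637) = 0.6011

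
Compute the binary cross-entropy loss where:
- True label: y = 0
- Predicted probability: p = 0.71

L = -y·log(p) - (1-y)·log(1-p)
L = 1.238

L = -0·log(0.71) - 1·log(0.29) = -log(0.29) = 1.238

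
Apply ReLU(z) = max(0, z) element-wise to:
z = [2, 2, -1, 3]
h = [2, 2, 0, 3]

ReLU applied element-wise: max(0,2)=2, max(0,2)=2, max(0,-1)=0, max(0,3)=3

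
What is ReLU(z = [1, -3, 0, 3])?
h = [1, 0, 0, 3]

ReLU applied element-wise: max(0,1)=1, max(0,-3)=0, max(0,0)=0, max(0,3)=3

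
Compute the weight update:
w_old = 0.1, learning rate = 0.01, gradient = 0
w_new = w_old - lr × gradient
w_new = 0.1

w_new = w - η·∂L/∂w = 0.1 - 0.01×(0) = 0.1 - (0) = 0.1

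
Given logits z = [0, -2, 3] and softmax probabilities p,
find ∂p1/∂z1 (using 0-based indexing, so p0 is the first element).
∂p1/∂z1 = 0.006337

p = softmax(z) = [0.04712, 0.006377, 0.9465]
p1 = 0.006377

∂p1/∂z1 = p1(1 - p1) = 0.006377 × (1 - 0.006377) = 0.006337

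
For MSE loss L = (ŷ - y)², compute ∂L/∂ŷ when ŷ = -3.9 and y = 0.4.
∂L/∂ŷ = -8.6

∂L/∂ŷ = 2(ŷ - y) = 2(-3.9 - 0.4) = 2(-4.3) = -8.6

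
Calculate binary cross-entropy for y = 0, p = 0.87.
L = 2.04

L = -0·log(0.87) - 1·log(0.13) = -log(0.13) = 2.04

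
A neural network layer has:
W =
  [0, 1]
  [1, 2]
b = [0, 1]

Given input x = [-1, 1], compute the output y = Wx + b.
y = [1, 2]

Wx = [0×-1 + 1×1, 1×-1 + 2×1]
   = [1, 1]
y = Wx + b = [1 + 0, 1 + 1] = [1, 2]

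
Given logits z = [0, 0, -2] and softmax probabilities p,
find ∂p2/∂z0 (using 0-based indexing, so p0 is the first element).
∂p2/∂z0 = -0.02968

p = softmax(z) = [0.4683, 0.4683, 0.06338]
p2 = 0.06338, p0 = 0.4683

∂p2/∂z0 = -p2 × p0 = -0.06338 × 0.4683 = -0.02968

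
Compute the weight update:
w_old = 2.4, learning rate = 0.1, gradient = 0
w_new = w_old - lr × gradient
w_new = 2.4

w_new = w - η·∂L/∂w = 2.4 - 0.1×(0) = 2.4 - (0) = 2.4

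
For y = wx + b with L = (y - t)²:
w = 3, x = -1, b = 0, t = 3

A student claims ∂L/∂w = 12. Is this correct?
Correct

y = (3)(-1) + 0 = -3
∂L/∂y = 2(y - t) = 2(-3 - 3) = -12
∂y/∂w = x = -1
∂L/∂w = -12 × -1 = 12

Claimed value: 12
Correct: The correct gradient is 12.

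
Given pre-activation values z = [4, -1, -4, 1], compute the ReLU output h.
h = [4, 0, 0, 1]

ReLU applied element-wise: max(0,4)=4, max(0,-1)=0, max(0,-4)=0, max(0,1)=1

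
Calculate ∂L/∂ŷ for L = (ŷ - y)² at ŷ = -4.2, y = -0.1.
∂L/∂ŷ = -8.2

∂L/∂ŷ = 2(ŷ - y) = 2(-4.2 - -0.1) = 2(-4.1) = -8.2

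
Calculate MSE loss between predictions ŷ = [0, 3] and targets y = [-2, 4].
MSE = 2.5

MSE = (1/2)((0--2)² + (3-4)²) = (1/2)(4 + 1) = 2.5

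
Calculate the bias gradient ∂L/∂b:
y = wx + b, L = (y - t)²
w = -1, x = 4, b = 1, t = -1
∂L/∂b = -4

y = wx + b = (-1)(4) + 1 = -3
∂L/∂y = 2(y - t) = 2(-3 - -1) = -4
∂y/∂b = 1
∂L/∂b = ∂L/∂y · ∂y/∂b = -4 × 1 = -4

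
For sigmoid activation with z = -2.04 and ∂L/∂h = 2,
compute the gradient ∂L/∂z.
∂L/∂z = 0.2037

σ(-2.04) = 0.1151
σ'(-2.04) = σ(-2.04)(1 - σ(-2.04)) = 0.1151 × 0.8849 = 0.1018
∂L/∂z = ∂L/∂h · σ'(z) = 2 × 0.1018 = 0.2037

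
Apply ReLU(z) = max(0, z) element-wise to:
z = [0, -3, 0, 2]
h = [0, 0, 0, 2]

ReLU applied element-wise: max(0,0)=0, max(0,-3)=0, max(0,0)=0, max(0,2)=2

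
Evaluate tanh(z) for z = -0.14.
-0.1391

tanh(-0.14) = (e^(-0.14) - e^(0.14))/(e^(-0.14) + e^(0.14)) = -0.1391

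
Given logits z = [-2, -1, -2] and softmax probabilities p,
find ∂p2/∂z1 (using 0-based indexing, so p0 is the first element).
∂p2/∂z1 = -0.1221

p = softmax(z) = [0.2119, 0.5761, 0.2119]
p2 = 0.2119, p1 = 0.5761

∂p2/∂z1 = -p2 × p1 = -0.2119 × 0.5761 = -0.1221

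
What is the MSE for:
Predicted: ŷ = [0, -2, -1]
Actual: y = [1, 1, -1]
MSE = 3.333

MSE = (1/3)((0-1)² + (-2-1)² + (-1--1)²) = (1/3)(1 + 9 + 0) = 3.333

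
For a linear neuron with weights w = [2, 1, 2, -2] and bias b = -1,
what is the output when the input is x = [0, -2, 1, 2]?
y = -5

y = (2)(0) + (1)(-2) + (2)(1) + (-2)(2) + -1 = -5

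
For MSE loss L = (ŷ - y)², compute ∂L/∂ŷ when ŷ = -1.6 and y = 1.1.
∂L/∂ŷ = -5.4

∂L/∂ŷ = 2(ŷ - y) = 2(-1.6 - 1.1) = 2(-2.7) = -5.4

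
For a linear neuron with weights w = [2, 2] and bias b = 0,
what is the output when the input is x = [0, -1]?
y = -2

y = (2)(0) + (2)(-1) + 0 = -2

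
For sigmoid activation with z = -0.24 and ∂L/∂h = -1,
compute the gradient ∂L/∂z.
∂L/∂z = -0.2464

σ(-0.24) = 0.4403
σ'(-0.24) = σ(-0.24)(1 - σ(-0.24)) = 0.4403 × 0.5597 = 0.2464
∂L/∂z = ∂L/∂h · σ'(z) = -1 × 0.2464 = -0.2464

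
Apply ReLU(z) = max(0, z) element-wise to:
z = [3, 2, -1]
h = [3, 2, 0]

ReLU applied element-wise: max(0,3)=3, max(0,2)=2, max(0,-1)=0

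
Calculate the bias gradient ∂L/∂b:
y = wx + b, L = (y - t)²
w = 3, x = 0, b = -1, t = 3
∂L/∂b = -8

y = wx + b = (3)(0) + -1 = -1
∂L/∂y = 2(y - t) = 2(-1 - 3) = -8
∂y/∂b = 1
∂L/∂b = ∂L/∂y · ∂y/∂b = -8 × 1 = -8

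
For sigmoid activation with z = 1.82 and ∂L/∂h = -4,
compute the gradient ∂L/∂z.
∂L/∂z = -0.48

σ(1.82) = 0.8606
σ'(1.82) = σ(1.82)(1 - σ(1.82)) = 0.8606 × 0.1394 = 0.12
∂L/∂z = ∂L/∂h · σ'(z) = -4 × 0.12 = -0.48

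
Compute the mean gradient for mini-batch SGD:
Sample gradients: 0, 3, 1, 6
Average gradient = 2.5

Average = (1/4)(0 + 3 + 1 + 6) = 10/4 = 2.5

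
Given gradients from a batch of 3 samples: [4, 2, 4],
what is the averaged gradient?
Average gradient = 3.333

Average = (1/3)(4 + 2 + 4) = 10/3 = 3.333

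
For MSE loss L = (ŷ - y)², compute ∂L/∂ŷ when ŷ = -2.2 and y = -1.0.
∂L/∂ŷ = -2.4

∂L/∂ŷ = 2(ŷ - y) = 2(-2.2 - -1.0) = 2(-1.2) = -2.4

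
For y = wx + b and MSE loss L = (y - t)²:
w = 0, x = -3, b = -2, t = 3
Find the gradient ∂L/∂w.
∂L/∂w = 30

y = wx + b = (0)(-3) + -2 = -2
∂L/∂y = 2(y - t) = 2(-2 - 3) = -10
∂y/∂w = x = -3
∂L/∂w = ∂L/∂y · ∂y/∂w = -10 × -3 = 30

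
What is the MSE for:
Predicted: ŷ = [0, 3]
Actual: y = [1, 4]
MSE = 1

MSE = (1/2)((0-1)² + (3-4)²) = (1/2)(1 + 1) = 1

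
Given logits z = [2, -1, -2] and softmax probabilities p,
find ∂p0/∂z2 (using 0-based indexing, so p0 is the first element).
∂p0/∂z2 = -0.01605

p = softmax(z) = [0.9362, 0.04661, 0.01715]
p0 = 0.9362, p2 = 0.01715

∂p0/∂z2 = -p0 × p2 = -0.9362 × 0.01715 = -0.01605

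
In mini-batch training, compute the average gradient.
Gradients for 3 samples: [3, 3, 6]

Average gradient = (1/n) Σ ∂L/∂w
Average gradient = 4

Average = (1/3)(3 + 3 + 6) = 12/3 = 4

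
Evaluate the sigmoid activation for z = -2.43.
0.08091

sigmoid(-2.43) = 1/(1 + e^(2.43)) = 1/(1 + 11.36) = 0.08091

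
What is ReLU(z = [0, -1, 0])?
h = [0, 0, 0]

ReLU applied element-wise: max(0,0)=0, max(0,-1)=0, max(0,0)=0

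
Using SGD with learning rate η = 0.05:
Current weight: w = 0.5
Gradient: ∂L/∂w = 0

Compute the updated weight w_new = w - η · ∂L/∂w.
w_new = 0.5

w_new = w - η·∂L/∂w = 0.5 - 0.05×(0) = 0.5 - (0) = 0.5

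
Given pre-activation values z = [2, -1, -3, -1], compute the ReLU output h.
h = [2, 0, 0, 0]

ReLU applied element-wise: max(0,2)=2, max(0,-1)=0, max(0,-3)=0, max(0,-1)=0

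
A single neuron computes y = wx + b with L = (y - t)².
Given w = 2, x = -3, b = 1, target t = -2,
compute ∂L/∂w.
∂L/∂w = 18

y = wx + b = (2)(-3) + 1 = -5
∂L/∂y = 2(y - t) = 2(-5 - -2) = -6
∂y/∂w = x = -3
∂L/∂w = ∂L/∂y · ∂y/∂w = -6 × -3 = 18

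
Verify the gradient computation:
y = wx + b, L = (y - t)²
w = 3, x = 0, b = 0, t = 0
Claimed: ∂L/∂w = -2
Incorrect

y = (3)(0) + 0 = 0
∂L/∂y = 2(y - t) = 2(0 - 0) = 0
∂y/∂w = x = 0
∂L/∂w = 0 × 0 = 0

Claimed value: -2
Incorrect: The correct gradient is 0.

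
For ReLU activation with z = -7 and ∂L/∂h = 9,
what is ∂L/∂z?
∂L/∂z = 0

h = ReLU(-7) = 0
Since z < 0: ∂h/∂z = 0
∂L/∂z = ∂L/∂h · ∂h/∂z = 9 × 0 = 0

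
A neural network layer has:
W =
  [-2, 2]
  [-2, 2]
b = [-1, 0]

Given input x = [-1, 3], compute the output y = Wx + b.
y = [7, 8]

Wx = [-2×-1 + 2×3, -2×-1 + 2×3]
   = [8, 8]
y = Wx + b = [8 + -1, 8 + 0] = [7, 8]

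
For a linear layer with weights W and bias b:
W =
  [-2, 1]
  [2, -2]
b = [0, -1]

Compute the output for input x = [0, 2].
y = [2, -5]

Wx = [-2×0 + 1×2, 2×0 + -2×2]
   = [2, -4]
y = Wx + b = [2 + 0, -4 + -1] = [2, -5]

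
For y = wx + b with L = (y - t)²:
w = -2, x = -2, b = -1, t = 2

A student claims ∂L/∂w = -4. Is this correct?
Correct

y = (-2)(-2) + -1 = 3
∂L/∂y = 2(y - t) = 2(3 - 2) = 2
∂y/∂w = x = -2
∂L/∂w = 2 × -2 = -4

Claimed value: -4
Correct: The correct gradient is -4.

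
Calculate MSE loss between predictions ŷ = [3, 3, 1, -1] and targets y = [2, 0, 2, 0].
MSE = 3

MSE = (1/4)((3-2)² + (3-0)² + (1-2)² + (-1-0)²) = (1/4)(1 + 9 + 1 + 1) = 3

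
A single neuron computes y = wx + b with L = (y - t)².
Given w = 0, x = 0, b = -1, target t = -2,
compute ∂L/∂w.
∂L/∂w = 0

y = wx + b = (0)(0) + -1 = -1
∂L/∂y = 2(y - t) = 2(-1 - -2) = 2
∂y/∂w = x = 0
∂L/∂w = ∂L/∂y · ∂y/∂w = 2 × 0 = 0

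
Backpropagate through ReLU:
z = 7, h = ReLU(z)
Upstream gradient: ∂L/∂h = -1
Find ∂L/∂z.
∂L/∂z = -1

h = ReLU(7) = 7
Since z > 0: ∂h/∂z = 1
∂L/∂z = ∂L/∂h · ∂h/∂z = -1 × 1 = -1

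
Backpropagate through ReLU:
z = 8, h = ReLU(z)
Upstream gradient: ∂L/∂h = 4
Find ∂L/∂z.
∂L/∂z = 4

h = ReLU(8) = 8
Since z > 0: ∂h/∂z = 1
∂L/∂z = ∂L/∂h · ∂h/∂z = 4 × 1 = 4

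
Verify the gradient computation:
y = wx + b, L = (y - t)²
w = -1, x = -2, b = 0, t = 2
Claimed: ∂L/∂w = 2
Incorrect

y = (-1)(-2) + 0 = 2
∂L/∂y = 2(y - t) = 2(2 - 2) = 0
∂y/∂w = x = -2
∂L/∂w = 0 × -2 = 0

Claimed value: 2
Incorrect: The correct gradient is 0.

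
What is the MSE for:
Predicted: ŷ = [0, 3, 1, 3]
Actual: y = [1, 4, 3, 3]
MSE = 1.5

MSE = (1/4)((0-1)² + (3-4)² + (1-3)² + (3-3)²) = (1/4)(1 + 1 + 4 + 0) = 1.5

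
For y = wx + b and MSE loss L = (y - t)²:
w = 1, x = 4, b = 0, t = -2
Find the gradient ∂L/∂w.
∂L/∂w = 48

y = wx + b = (1)(4) + 0 = 4
∂L/∂y = 2(y - t) = 2(4 - -2) = 12
∂y/∂w = x = 4
∂L/∂w = ∂L/∂y · ∂y/∂w = 12 × 4 = 48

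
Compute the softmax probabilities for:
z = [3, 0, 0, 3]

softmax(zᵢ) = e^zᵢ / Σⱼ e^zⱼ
p = [0.4763, 0.0237, 0.0237, 0.4763]

exp(z) = [20.09, 1, 1, 20.09]
Sum = 42.17
p = [0.4763, 0.0237, 0.0237, 0.4763]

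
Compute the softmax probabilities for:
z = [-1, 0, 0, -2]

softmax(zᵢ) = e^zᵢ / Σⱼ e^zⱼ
p = [0.147, 0.3995, 0.3995, 0.0541]

exp(z) = [0.3679, 1, 1, 0.1353]
Sum = 2.503
p = [0.147, 0.3995, 0.3995, 0.0541]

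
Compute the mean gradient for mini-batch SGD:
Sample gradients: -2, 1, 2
Average gradient = 0.3333

Average = (1/3)(-2 + 1 + 2) = 1/3 = 0.3333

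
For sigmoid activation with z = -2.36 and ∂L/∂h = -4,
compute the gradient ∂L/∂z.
∂L/∂z = -0.3153

σ(-2.36) = 0.08627
σ'(-2.36) = σ(-2.36)(1 - σ(-2.36)) = 0.08627 × 0.9137 = 0.07883
∂L/∂z = ∂L/∂h · σ'(z) = -4 × 0.07883 = -0.3153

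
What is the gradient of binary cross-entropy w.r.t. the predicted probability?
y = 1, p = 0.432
∂L/∂p = -2.315

∂L/∂p = -y/p + (1-y)/(1-p) = -1/0.432 + 0 = -2.315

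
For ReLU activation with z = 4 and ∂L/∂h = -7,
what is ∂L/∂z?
∂L/∂z = -7

h = ReLU(4) = 4
Since z > 0: ∂h/∂z = 1
∂L/∂z = ∂L/∂h · ∂h/∂z = -7 × 1 = -7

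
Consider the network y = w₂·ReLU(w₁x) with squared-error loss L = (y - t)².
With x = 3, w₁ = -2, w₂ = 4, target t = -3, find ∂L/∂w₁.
∂L/∂w₁ = 0

Forward pass:
z = w₁x = -2×3 = -6
h = ReLU(-6) = 0
y = w₂h = 4×0 = 0

Backward pass:
∂L/∂y = 2(y - t) = 2(0 - -3) = 6
∂y/∂h = w₂ = 4
∂h/∂z = 0 (ReLU derivative)
∂z/∂w₁ = x = 3

∂L/∂w₁ = 6 × 4 × 0 × 3 = 0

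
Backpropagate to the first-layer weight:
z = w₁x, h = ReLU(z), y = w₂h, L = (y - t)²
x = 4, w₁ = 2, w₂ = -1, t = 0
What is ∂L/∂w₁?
∂L/∂w₁ = 64

Forward pass:
z = w₁x = 2×4 = 8
h = ReLU(8) = 8
y = w₂h = -1×8 = -8

Backward pass:
∂L/∂y = 2(y - t) = 2(-8 - 0) = -16
∂y/∂h = w₂ = -1
∂h/∂z = 1 (ReLU derivative)
∂z/∂w₁ = x = 4

∂L/∂w₁ = -16 × -1 × 1 × 4 = 64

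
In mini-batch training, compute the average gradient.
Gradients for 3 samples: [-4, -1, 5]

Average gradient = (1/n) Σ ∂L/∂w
Average gradient = 0

Average = (1/3)(-4 + -1 + 5) = 0/3 = 0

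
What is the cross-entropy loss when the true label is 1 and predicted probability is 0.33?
L = 1.109

L = -1·log(0.33) - 0·log(0.67) = -log(0.33) = 1.109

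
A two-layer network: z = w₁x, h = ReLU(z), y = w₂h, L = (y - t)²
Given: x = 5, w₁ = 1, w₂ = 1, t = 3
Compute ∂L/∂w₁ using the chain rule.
∂L/∂w₁ = 20

Forward pass:
z = w₁x = 1×5 = 5
h = ReLU(5) = 5
y = w₂h = 1×5 = 5

Backward pass:
∂L/∂y = 2(y - t) = 2(5 - 3) = 4
∂y/∂h = w₂ = 1
∂h/∂z = 1 (ReLU derivative)
∂z/∂w₁ = x = 5

∂L/∂w₁ = 4 × 1 × 1 × 5 = 20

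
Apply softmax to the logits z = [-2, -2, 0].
p = [0.1065, 0.1065, 0.787]

exp(z) = [0.1353, 0.1353, 1]
Sum = 1.271
p = [0.1065, 0.1065, 0.787]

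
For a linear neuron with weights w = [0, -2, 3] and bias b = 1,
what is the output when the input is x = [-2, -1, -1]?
y = 0

y = (0)(-2) + (-2)(-1) + (3)(-1) + 1 = 0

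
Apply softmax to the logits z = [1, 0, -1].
p = [0.6652, 0.2447, 0.09]

exp(z) = [2.718, 1, 0.3679]
Sum = 4.086
p = [0.6652, 0.2447, 0.09]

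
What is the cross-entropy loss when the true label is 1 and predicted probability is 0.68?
L = 0.3857

L = -1·log(0.68) - 0·log(0.32) = -log(0.68) = 0.3857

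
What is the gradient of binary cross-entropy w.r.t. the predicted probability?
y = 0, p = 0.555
∂L/∂p = 2.247

∂L/∂p = -y/p + (1-y)/(1-p) = 0 + 1/0.445 = 2.247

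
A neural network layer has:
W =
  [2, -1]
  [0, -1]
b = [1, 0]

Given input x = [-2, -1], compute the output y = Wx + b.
y = [-2, 1]

Wx = [2×-2 + -1×-1, 0×-2 + -1×-1]
   = [-3, 1]
y = Wx + b = [-3 + 1, 1 + 0] = [-2, 1]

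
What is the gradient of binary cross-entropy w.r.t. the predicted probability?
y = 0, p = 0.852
∂L/∂p = 6.757

∂L/∂p = -y/p + (1-y)/(1-p) = 0 + 1/0.148 = 6.757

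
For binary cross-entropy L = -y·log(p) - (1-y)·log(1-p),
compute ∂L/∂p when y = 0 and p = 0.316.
∂L/∂p = 1.462

∂L/∂p = -y/p + (1-y)/(1-p) = 0 + 1/0.684 = 1.462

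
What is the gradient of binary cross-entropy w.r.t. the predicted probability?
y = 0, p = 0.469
∂L/∂p = 1.883

∂L/∂p = -y/p + (1-y)/(1-p) = 0 + 1/0.531 = 1.883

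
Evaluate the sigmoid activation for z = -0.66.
0.3407

sigmoid(-0.66) = 1/(1 + e^(0.66)) = 1/(1 + 1.935) = 0.3407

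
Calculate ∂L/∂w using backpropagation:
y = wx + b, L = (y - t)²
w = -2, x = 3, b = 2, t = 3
∂L/∂w = -42

y = wx + b = (-2)(3) + 2 = -4
∂L/∂y = 2(y - t) = 2(-4 - 3) = -14
∂y/∂w = x = 3
∂L/∂w = ∂L/∂y · ∂y/∂w = -14 × 3 = -42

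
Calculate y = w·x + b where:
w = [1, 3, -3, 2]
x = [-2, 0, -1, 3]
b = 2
y = 9

y = (1)(-2) + (3)(0) + (-3)(-1) + (2)(3) + 2 = 9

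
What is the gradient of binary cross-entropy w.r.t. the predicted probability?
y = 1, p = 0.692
∂L/∂p = -1.445

∂L/∂p = -y/p + (1-y)/(1-p) = -1/0.692 + 0 = -1.445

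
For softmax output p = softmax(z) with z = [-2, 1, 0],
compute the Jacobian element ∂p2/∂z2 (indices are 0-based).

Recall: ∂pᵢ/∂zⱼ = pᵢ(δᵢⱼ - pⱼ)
∂p2/∂z2 = 0.1922

p = softmax(z) = [0.03512, 0.7054, 0.2595]
p2 = 0.2595

∂p2/∂z2 = p2(1 - p2) = 0.2595 × (1 - 0.2595) = 0.1922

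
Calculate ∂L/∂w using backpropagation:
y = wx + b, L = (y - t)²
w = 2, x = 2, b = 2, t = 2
∂L/∂w = 16

y = wx + b = (2)(2) + 2 = 6
∂L/∂y = 2(y - t) = 2(6 - 2) = 8
∂y/∂w = x = 2
∂L/∂w = ∂L/∂y · ∂y/∂w = 8 × 2 = 16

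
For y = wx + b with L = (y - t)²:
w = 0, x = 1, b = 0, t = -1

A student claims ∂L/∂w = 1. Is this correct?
Incorrect

y = (0)(1) + 0 = 0
∂L/∂y = 2(y - t) = 2(0 - -1) = 2
∂y/∂w = x = 1
∂L/∂w = 2 × 1 = 2

Claimed value: 1
Incorrect: The correct gradient is 2.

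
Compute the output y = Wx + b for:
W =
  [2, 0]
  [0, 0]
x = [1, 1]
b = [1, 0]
y = [3, 0]

Wx = [2×1 + 0×1, 0×1 + 0×1]
   = [2, 0]
y = Wx + b = [2 + 1, 0 + 0] = [3, 0]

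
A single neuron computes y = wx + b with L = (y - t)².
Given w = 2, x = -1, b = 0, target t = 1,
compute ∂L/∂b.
∂L/∂b = -6

y = wx + b = (2)(-1) + 0 = -2
∂L/∂y = 2(y - t) = 2(-2 - 1) = -6
∂y/∂b = 1
∂L/∂b = ∂L/∂y · ∂y/∂b = -6 × 1 = -6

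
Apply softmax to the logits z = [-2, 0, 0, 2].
p = [0.0142, 0.105, 0.105, 0.7758]

exp(z) = [0.1353, 1, 1, 7.389]
Sum = 9.524
p = [0.0142, 0.105, 0.105, 0.7758]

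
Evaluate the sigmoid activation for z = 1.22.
0.7721

sigmoid(1.22) = 1/(1 + e^(-1.22)) = 1/(1 + 0.2952) = 0.7721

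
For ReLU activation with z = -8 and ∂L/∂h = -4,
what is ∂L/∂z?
∂L/∂z = 0

h = ReLU(-8) = 0
Since z < 0: ∂h/∂z = 0
∂L/∂z = ∂L/∂h · ∂h/∂z = -4 × 0 = 0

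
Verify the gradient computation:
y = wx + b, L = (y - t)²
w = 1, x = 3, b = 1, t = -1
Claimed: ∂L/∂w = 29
Incorrect

y = (1)(3) + 1 = 4
∂L/∂y = 2(y - t) = 2(4 - -1) = 10
∂y/∂w = x = 3
∂L/∂w = 10 × 3 = 30

Claimed value: 29
Incorrect: The correct gradient is 30.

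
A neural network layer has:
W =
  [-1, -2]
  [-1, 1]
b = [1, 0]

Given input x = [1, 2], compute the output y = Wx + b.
y = [-4, 1]

Wx = [-1×1 + -2×2, -1×1 + 1×2]
   = [-5, 1]
y = Wx + b = [-5 + 1, 1 + 0] = [-4, 1]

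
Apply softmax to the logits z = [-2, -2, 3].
p = [0.0066, 0.0066, 0.9867]

exp(z) = [0.1353, 0.1353, 20.09]
Sum = 20.36
p = [0.0066, 0.0066, 0.9867]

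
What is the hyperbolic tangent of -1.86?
-0.9527

tanh(-1.86) = (e^(-1.86) - e^(1.86))/(e^(-1.86) + e^(1.86)) = -0.9527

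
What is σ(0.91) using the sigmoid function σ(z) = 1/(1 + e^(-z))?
0.713

sigmoid(0.91) = 1/(1 + e^(-0.91)) = 1/(1 + 0.4025) = 0.713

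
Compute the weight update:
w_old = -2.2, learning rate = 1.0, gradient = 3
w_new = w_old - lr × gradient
w_new = -5.2

w_new = w - η·∂L/∂w = -2.2 - 1.0×(3) = -2.2 - (3) = -5.2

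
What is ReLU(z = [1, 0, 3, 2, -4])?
h = [1, 0, 3, 2, 0]

ReLU applied element-wise: max(0,1)=1, max(0,0)=0, max(0,3)=3, max(0,2)=2, max(0,-4)=0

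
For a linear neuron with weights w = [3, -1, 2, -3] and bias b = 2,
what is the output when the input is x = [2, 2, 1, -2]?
y = 14

y = (3)(2) + (-1)(2) + (2)(1) + (-3)(-2) + 2 = 14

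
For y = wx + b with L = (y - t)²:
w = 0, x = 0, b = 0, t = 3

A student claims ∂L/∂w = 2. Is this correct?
Incorrect

y = (0)(0) + 0 = 0
∂L/∂y = 2(y - t) = 2(0 - 3) = -6
∂y/∂w = x = 0
∂L/∂w = -6 × 0 = 0

Claimed value: 2
Incorrect: The correct gradient is 0.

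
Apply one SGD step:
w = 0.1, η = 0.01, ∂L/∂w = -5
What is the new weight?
w_new = 0.15

w_new = w - η·∂L/∂w = 0.1 - 0.01×(-5) = 0.1 - (-0.05) = 0.15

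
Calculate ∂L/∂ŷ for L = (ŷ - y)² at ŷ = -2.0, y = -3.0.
∂L/∂ŷ = 2.0

∂L/∂ŷ = 2(ŷ - y) = 2(-2.0 - -3.0) = 2(1.0) = 2.0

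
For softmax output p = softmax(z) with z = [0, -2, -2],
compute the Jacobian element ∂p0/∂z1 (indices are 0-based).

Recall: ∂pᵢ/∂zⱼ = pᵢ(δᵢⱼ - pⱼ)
∂p0/∂z1 = -0.08382

p = softmax(z) = [0.787, 0.1065, 0.1065]
p0 = 0.787, p1 = 0.1065

∂p0/∂z1 = -p0 × p1 = -0.787 × 0.1065 = -0.08382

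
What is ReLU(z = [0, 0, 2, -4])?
h = [0, 0, 2, 0]

ReLU applied element-wise: max(0,0)=0, max(0,0)=0, max(0,2)=2, max(0,-4)=0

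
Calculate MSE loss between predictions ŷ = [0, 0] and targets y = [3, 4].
MSE = 12.5

MSE = (1/2)((0-3)² + (0-4)²) = (1/2)(9 + 16) = 12.5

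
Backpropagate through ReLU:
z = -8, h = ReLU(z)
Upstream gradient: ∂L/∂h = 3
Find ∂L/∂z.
∂L/∂z = 0

h = ReLU(-8) = 0
Since z < 0: ∂h/∂z = 0
∂L/∂z = ∂L/∂h · ∂h/∂z = 3 × 0 = 0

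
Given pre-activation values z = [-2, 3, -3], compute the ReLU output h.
h = [0, 3, 0]

ReLU applied element-wise: max(0,-2)=0, max(0,3)=3, max(0,-3)=0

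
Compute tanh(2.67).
0.9905

tanh(2.67) = (e^(2.67) - e^(-2.67))/(e^(2.67) + e^(-2.67)) = 0.9905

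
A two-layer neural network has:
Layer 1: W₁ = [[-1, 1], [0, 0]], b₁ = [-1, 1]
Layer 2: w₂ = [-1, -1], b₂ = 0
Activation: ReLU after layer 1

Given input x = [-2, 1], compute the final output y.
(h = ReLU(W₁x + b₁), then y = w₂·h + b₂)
y = -3

Layer 1 pre-activation: z₁ = [2, 1]
After ReLU: h = [2, 1]
Layer 2 output: y = -1×2 + -1×1 + 0 = -3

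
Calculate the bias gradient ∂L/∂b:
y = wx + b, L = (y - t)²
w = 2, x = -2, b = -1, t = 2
∂L/∂b = -14

y = wx + b = (2)(-2) + -1 = -5
∂L/∂y = 2(y - t) = 2(-5 - 2) = -14
∂y/∂b = 1
∂L/∂b = ∂L/∂y · ∂y/∂b = -14 × 1 = -14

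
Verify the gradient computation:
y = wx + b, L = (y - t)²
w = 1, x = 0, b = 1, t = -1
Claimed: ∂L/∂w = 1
Incorrect

y = (1)(0) + 1 = 1
∂L/∂y = 2(y - t) = 2(1 - -1) = 4
∂y/∂w = x = 0
∂L/∂w = 4 × 0 = 0

Claimed value: 1
Incorrect: The correct gradient is 0.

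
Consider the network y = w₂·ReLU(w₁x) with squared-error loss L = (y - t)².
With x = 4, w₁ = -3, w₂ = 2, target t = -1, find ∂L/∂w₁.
∂L/∂w₁ = 0

Forward pass:
z = w₁x = -3×4 = -12
h = ReLU(-12) = 0
y = w₂h = 2×0 = 0

Backward pass:
∂L/∂y = 2(y - t) = 2(0 - -1) = 2
∂y/∂h = w₂ = 2
∂h/∂z = 0 (ReLU derivative)
∂z/∂w₁ = x = 4

∂L/∂w₁ = 2 × 2 × 0 × 4 = 0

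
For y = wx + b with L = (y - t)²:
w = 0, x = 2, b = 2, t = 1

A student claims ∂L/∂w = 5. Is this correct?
Incorrect

y = (0)(2) + 2 = 2
∂L/∂y = 2(y - t) = 2(2 - 1) = 2
∂y/∂w = x = 2
∂L/∂w = 2 × 2 = 4

Claimed value: 5
Incorrect: The correct gradient is 4.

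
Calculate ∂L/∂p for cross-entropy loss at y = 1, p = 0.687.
∂L/∂p = -1.456

∂L/∂p = -y/p + (1-y)/(1-p) = -1/0.687 + 0 = -1.456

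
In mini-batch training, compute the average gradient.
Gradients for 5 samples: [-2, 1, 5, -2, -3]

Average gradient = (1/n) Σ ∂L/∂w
Average gradient = -0.2

Average = (1/5)(-2 + 1 + 5 + -2 + -3) = -1/5 = -0.2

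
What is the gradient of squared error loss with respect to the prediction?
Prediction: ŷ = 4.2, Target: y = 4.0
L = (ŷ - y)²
∂L/∂ŷ = 0.4

∂L/∂ŷ = 2(ŷ - y) = 2(4.2 - 4.0) = 2(0.2) = 0.4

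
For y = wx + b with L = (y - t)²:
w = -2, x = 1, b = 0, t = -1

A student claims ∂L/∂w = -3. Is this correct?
Incorrect

y = (-2)(1) + 0 = -2
∂L/∂y = 2(y - t) = 2(-2 - -1) = -2
∂y/∂w = x = 1
∂L/∂w = -2 × 1 = -2

Claimed value: -3
Incorrect: The correct gradient is -2.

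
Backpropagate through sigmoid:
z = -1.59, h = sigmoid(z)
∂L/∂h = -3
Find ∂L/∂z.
∂L/∂z = -0.4221

σ(-1.59) = 0.1694
σ'(-1.59) = σ(-1.59)(1 - σ(-1.59)) = 0.1694 × 0.8306 = 0.1407
∂L/∂z = ∂L/∂h · σ'(z) = -3 × 0.1407 = -0.4221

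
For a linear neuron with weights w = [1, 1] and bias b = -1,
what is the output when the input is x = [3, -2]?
y = 0

y = (1)(3) + (1)(-2) + -1 = 0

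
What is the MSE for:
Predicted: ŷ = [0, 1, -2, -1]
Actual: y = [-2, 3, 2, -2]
MSE = 6.25

MSE = (1/4)((0--2)² + (1-3)² + (-2-2)² + (-1--2)²) = (1/4)(4 + 4 + 16 + 1) = 6.25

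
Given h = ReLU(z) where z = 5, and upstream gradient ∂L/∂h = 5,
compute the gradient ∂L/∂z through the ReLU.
∂L/∂z = 5

h = ReLU(5) = 5
Since z > 0: ∂h/∂z = 1
∂L/∂z = ∂L/∂h · ∂h/∂z = 5 × 1 = 5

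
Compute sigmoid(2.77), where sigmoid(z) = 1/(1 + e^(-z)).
0.941

sigmoid(2.77) = 1/(1 + e^(-2.77)) = 1/(1 + 0.06266) = 0.941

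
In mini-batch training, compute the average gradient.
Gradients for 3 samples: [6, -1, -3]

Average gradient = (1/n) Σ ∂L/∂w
Average gradient = 0.6667

Average = (1/3)(6 + -1 + -3) = 2/3 = 0.6667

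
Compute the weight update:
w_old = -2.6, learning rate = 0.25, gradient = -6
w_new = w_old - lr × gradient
w_new = -1.1

w_new = w - η·∂L/∂w = -2.6 - 0.25×(-6) = -2.6 - (-1.5) = -1.1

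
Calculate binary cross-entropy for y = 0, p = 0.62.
L = 0.9676

L = -0·log(0.62) - 1·log(0.38) = -log(0.38) = 0.9676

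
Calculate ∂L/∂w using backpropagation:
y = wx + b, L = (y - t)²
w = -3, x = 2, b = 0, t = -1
∂L/∂w = -20

y = wx + b = (-3)(2) + 0 = -6
∂L/∂y = 2(y - t) = 2(-6 - -1) = -10
∂y/∂w = x = 2
∂L/∂w = ∂L/∂y · ∂y/∂w = -10 × 2 = -20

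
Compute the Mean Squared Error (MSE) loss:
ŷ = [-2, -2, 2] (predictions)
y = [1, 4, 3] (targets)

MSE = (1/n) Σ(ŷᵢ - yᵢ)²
MSE = 15.33

MSE = (1/3)((-2-1)² + (-2-4)² + (2-3)²) = (1/3)(9 + 36 + 1) = 15.33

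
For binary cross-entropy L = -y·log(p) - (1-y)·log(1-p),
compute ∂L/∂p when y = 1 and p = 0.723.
∂L/∂p = -1.383

∂L/∂p = -y/p + (1-y)/(1-p) = -1/0.723 + 0 = -1.383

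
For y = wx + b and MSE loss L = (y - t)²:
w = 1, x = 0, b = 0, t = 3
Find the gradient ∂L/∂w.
∂L/∂w = 0

y = wx + b = (1)(0) + 0 = 0
∂L/∂y = 2(y - t) = 2(0 - 3) = -6
∂y/∂w = x = 0
∂L/∂w = ∂L/∂y · ∂y/∂w = -6 × 0 = 0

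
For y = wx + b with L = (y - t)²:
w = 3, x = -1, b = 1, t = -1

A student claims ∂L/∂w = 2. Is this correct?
Correct

y = (3)(-1) + 1 = -2
∂L/∂y = 2(y - t) = 2(-2 - -1) = -2
∂y/∂w = x = -1
∂L/∂w = -2 × -1 = 2

Claimed value: 2
Correct: The correct gradient is 2.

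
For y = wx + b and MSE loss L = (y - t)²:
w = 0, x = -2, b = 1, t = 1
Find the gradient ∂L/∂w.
∂L/∂w = 0

y = wx + b = (0)(-2) + 1 = 1
∂L/∂y = 2(y - t) = 2(1 - 1) = 0
∂y/∂w = x = -2
∂L/∂w = ∂L/∂y · ∂y/∂w = 0 × -2 = 0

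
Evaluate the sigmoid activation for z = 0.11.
0.5275

sigmoid(0.11) = 1/(1 + e^(-0.11)) = 1/(1 + 0.8958) = 0.5275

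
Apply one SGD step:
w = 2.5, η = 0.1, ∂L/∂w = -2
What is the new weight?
w_new = 2.7

w_new = w - η·∂L/∂w = 2.5 - 0.1×(-2) = 2.5 - (-0.2) = 2.7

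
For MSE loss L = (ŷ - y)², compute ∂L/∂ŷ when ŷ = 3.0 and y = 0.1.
∂L/∂ŷ = 5.8

∂L/∂ŷ = 2(ŷ - y) = 2(3.0 - 0.1) = 2(2.9) = 5.8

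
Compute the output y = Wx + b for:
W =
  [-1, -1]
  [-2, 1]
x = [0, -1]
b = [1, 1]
y = [2, 0]

Wx = [-1×0 + -1×-1, -2×0 + 1×-1]
   = [1, -1]
y = Wx + b = [1 + 1, -1 + 1] = [2, 0]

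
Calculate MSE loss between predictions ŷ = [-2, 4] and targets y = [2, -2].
MSE = 26

MSE = (1/2)((-2-2)² + (4--2)²) = (1/2)(16 + 36) = 26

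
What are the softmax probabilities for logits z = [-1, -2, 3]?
p = [0.0179, 0.0066, 0.9756]

exp(z) = [0.3679, 0.1353, 20.09]
Sum = 20.59
p = [0.0179, 0.0066, 0.9756]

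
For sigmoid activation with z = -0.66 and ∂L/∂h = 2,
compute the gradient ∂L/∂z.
∂L/∂z = 0.4493

σ(-0.66) = 0.3407
σ'(-0.66) = σ(-0.66)(1 - σ(-0.66)) = 0.3407 × 0.6593 = 0.2246
∂L/∂z = ∂L/∂h · σ'(z) = 2 × 0.2246 = 0.4493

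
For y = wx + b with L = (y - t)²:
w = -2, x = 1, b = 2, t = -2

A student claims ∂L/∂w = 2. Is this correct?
Incorrect

y = (-2)(1) + 2 = 0
∂L/∂y = 2(y - t) = 2(0 - -2) = 4
∂y/∂w = x = 1
∂L/∂w = 4 × 1 = 4

Claimed value: 2
Incorrect: The correct gradient is 4.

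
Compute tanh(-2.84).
-0.9932

tanh(-2.84) = (e^(-2.84) - e^(2.84))/(e^(-2.84) + e^(2.84)) = -0.9932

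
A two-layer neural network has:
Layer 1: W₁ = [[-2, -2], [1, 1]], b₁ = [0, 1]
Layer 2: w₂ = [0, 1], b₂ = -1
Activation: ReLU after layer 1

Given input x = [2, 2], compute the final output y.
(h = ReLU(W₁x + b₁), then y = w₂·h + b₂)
y = 4

Layer 1 pre-activation: z₁ = [-8, 5]
After ReLU: h = [0, 5]
Layer 2 output: y = 0×0 + 1×5 + -1 = 4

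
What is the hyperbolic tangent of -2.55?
-0.9879

tanh(-2.55) = (e^(-2.55) - e^(2.55))/(e^(-2.55) + e^(2.55)) = -0.9879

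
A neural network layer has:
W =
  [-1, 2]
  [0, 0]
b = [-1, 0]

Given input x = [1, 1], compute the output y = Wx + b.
y = [0, 0]

Wx = [-1×1 + 2×1, 0×1 + 0×1]
   = [1, 0]
y = Wx + b = [1 + -1, 0 + 0] = [0, 0]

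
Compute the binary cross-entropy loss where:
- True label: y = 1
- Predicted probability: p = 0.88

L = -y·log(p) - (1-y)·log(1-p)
L = 0.1278

L = -1·log(0.88) - 0·log(0.12) = -log(0.88) = 0.1278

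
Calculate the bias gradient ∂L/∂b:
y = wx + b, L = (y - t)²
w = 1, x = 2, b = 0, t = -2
∂L/∂b = 8

y = wx + b = (1)(2) + 0 = 2
∂L/∂y = 2(y - t) = 2(2 - -2) = 8
∂y/∂b = 1
∂L/∂b = ∂L/∂y · ∂y/∂b = 8 × 1 = 8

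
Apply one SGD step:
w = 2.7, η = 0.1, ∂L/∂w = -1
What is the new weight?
w_new = 2.8

w_new = w - η·∂L/∂w = 2.7 - 0.1×(-1) = 2.7 - (-0.1) = 2.8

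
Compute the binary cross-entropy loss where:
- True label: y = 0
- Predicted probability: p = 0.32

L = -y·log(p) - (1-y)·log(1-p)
L = 0.3857

L = -0·log(0.32) - 1·log(0.68) = -log(0.68) = 0.3857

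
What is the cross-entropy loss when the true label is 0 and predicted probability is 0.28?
L = 0.3285

L = -0·log(0.28) - 1·log(0.72) = -log(0.72) = 0.3285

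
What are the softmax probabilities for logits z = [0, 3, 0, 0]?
p = [0.0433, 0.87, 0.0433, 0.0433]

exp(z) = [1, 20.09, 1, 1]
Sum = 23.09
p = [0.0433, 0.87, 0.0433, 0.0433]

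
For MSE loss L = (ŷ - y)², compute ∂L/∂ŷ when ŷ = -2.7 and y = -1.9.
∂L/∂ŷ = -1.6

∂L/∂ŷ = 2(ŷ - y) = 2(-2.7 - -1.9) = 2(-0.8) = -1.6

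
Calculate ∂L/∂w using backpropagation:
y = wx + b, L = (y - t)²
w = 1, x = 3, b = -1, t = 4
∂L/∂w = -12

y = wx + b = (1)(3) + -1 = 2
∂L/∂y = 2(y - t) = 2(2 - 4) = -4
∂y/∂w = x = 3
∂L/∂w = ∂L/∂y · ∂y/∂w = -4 × 3 = -12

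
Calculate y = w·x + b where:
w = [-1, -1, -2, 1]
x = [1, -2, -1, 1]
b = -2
y = 2

y = (-1)(1) + (-1)(-2) + (-2)(-1) + (1)(1) + -2 = 2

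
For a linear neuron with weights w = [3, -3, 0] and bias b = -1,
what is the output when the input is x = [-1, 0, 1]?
y = -4

y = (3)(-1) + (-3)(0) + (0)(1) + -1 = -4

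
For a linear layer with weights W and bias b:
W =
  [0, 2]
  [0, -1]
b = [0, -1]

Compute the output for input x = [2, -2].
y = [-4, 1]

Wx = [0×2 + 2×-2, 0×2 + -1×-2]
   = [-4, 2]
y = Wx + b = [-4 + 0, 2 + -1] = [-4, 1]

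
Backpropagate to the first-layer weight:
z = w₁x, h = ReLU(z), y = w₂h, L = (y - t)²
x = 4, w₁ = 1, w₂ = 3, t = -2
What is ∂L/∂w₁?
∂L/∂w₁ = 336

Forward pass:
z = w₁x = 1×4 = 4
h = ReLU(4) = 4
y = w₂h = 3×4 = 12

Backward pass:
∂L/∂y = 2(y - t) = 2(12 - -2) = 28
∂y/∂h = w₂ = 3
∂h/∂z = 1 (ReLU derivative)
∂z/∂w₁ = x = 4

∂L/∂w₁ = 28 × 3 × 1 × 4 = 336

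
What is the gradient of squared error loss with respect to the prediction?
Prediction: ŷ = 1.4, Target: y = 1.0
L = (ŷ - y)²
∂L/∂ŷ = 0.8

∂L/∂ŷ = 2(ŷ - y) = 2(1.4 - 1.0) = 2(0.4) = 0.8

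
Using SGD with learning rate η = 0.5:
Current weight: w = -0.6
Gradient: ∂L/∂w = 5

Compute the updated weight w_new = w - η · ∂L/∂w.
w_new = -3.1

w_new = w - η·∂L/∂w = -0.6 - 0.5×(5) = -0.6 - (2.5) = -3.1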